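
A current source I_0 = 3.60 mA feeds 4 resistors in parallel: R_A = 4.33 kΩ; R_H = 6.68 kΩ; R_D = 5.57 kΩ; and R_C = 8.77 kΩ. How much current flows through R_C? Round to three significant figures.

I ≈ 0.609 mA

Total conductance ΣG = 1/4.33 + 1/6.68 + 1/5.57 + 1/8.77 = 0.6742 (units of 1/kΩ).
R_C takes the fraction G_k/ΣG = 0.1140/0.6742 = 0.1691, so I = 3.60 × 0.1691 = 0.6089 mA.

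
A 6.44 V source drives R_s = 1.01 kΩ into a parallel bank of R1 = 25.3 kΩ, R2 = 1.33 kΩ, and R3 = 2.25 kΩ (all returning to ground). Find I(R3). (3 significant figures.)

Equivalent of the parallel group: R_p = 0.8092 kΩ.
V_A by voltage divider: V_A = 6.44 × 0.8092/(1.01 + 0.8092) = 2.865 V.
Branch current I = V_A/R3 = 2.865/2.25 = 1.273 mA.
(Equivalently: I_total = 3.540 mA, then current-divider fraction G_k/ΣG = 0.3596.)

I ≈ 1.27 mA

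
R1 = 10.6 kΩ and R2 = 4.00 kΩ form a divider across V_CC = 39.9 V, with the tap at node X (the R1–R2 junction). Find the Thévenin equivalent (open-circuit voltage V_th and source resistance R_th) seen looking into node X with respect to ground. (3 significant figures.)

V_th is the unloaded tap voltage: V_CC · R2/(R1+R2) = 39.9 × 0.2740 = 10.93 V.
Looking into X with the source shorted: R_th = R1·R2/(R1+R2) = 10.60 × 4.00/14.60 = 2.904 kΩ.

V_th ≈ 10.9 V, R_th ≈ 2.90 kΩ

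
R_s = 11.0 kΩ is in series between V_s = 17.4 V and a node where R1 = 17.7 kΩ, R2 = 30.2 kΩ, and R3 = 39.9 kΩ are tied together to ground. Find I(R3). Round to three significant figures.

I ≈ 0.193 mA

Combine the parallel branches: R_p = (1/17.7 + 1/30.2 + 1/39.9)⁻¹ = 8.720 kΩ.
V_A by voltage divider: V_A = 17.4 × 8.720/(11.0 + 8.720) = 7.694 V.
Branch current I = V_A/R3 = 7.694/39.9 = 0.1928 mA.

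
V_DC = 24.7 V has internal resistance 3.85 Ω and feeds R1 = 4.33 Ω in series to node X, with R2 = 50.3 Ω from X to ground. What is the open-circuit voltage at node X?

R1' = 3.85 + 4.33 = 8.180 Ω (source resistance + R1).
With X open, the divider is unloaded: V_th = 24.7 × 50.3/58.48 = 21.25 V.

V_th ≈ 21.2 V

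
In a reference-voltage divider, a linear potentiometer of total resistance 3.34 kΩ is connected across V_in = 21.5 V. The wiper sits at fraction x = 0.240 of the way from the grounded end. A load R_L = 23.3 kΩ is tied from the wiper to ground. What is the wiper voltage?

The pot divides into 2.538 kΩ above the wiper and 0.8016 kΩ below.
R_L loads the lower segment: effective lower R = 0.7749 kΩ.
Then V_out = V_in · 0.7749/(2.538 + 0.7749) = 5.029 V.
(Unloaded: V_out = x·V_in = 5.16 V.)

V_out ≈ 5.03 V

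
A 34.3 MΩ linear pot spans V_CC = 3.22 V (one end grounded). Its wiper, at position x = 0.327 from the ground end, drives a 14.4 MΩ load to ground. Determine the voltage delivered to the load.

V_out ≈ 0.691 V

Lower segment x·R_p = 11.22 MΩ; upper segment (1−x)·R_p = 23.08 MΩ.
Lower segment in parallel with the load: 11.22 ‖ 14.4 = 6.305 MΩ.
V_out = 3.22 × 6.305/(23.08 + 6.305) = 0.6908 V.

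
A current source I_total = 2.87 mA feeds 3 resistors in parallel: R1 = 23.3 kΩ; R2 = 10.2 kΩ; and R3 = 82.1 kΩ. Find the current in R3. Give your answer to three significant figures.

ΣG = 1/23.3 + 1/10.2 + 1/82.1 = 0.1531.
R3 takes the fraction G_k/ΣG = 0.01218/0.1531 = 0.07954, so I = 2.87 × 0.07954 = 0.2283 mA.

I ≈ 0.228 mA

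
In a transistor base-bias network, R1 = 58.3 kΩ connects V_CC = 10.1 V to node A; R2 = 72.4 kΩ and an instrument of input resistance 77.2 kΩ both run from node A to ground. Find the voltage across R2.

V_out ≈ 3.94 V

First combine the lower leg with the load: R2 ‖ R_L = 37.36 kΩ.
Then V_out = V_CC · R2'/(R1 + R2') = 10.1 × 37.36/95.66 = 3.945 V.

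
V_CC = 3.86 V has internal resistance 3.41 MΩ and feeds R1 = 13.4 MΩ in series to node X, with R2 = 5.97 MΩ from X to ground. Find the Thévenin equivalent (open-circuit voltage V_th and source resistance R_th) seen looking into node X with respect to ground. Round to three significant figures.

R1' = 3.41 + 13.4 = 16.81 MΩ (source resistance + R1).
Open-circuit (no load on X): V_th = V_CC · R2/(R1' + R2) = 3.86 × 5.97/(16.81 + 5.97) = 1.012 V.
Looking into X with the source shorted: R_th = R1'·R2/(R1'+R2) = 16.81 × 5.97/22.78 = 4.405 MΩ.

V_th ≈ 1.01 V, R_th ≈ 4.41 MΩ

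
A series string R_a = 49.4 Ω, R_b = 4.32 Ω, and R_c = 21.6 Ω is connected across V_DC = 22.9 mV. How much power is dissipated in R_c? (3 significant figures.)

Series current I = V_DC/ΣR = 22.9/75.32 = 0.3040 mA.
V(R_c) = I·R = 6.567 mV; P = V·I = 6.567 × 0.3040 = 1.997 µW.

P ≈ 2.00 µW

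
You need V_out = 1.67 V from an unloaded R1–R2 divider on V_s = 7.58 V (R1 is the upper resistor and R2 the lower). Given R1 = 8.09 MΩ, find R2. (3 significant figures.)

V_out/V_s = R2/(R1+R2) = 0.2203.
Rearranging, R2 = R1·k/(1−k) = 8.09 × 0.2826 = 2.286 MΩ.

R2 ≈ 2.29 MΩ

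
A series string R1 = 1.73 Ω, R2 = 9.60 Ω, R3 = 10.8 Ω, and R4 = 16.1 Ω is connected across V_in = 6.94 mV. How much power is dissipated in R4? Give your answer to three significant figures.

P ≈ 0.531 µW

Series current I = V_in/ΣR = 6.94/38.23 = 0.1815 mA.
P(R4) = I²·R4 = (0.1815)² × 16.1 = 0.5306 µW.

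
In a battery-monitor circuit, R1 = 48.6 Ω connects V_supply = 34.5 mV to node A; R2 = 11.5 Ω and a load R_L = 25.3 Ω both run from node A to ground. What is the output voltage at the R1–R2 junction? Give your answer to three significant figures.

First combine the lower leg with the load: R2 ‖ R_L = 7.906 Ω.
Now apply the divider: V_out = 34.5 × 0.1399 = 4.827 mV.

V_out ≈ 4.83 mV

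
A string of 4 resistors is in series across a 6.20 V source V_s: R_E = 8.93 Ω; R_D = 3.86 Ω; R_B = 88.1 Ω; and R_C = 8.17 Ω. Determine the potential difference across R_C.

V ≈ 0.464 V

Series total: ΣR = 8.93 + 3.86 + 88.1 + 8.17 = 109.1 Ω.
V = V_s · R/ΣR = 6.20 × 0.07491 = 0.4645 V.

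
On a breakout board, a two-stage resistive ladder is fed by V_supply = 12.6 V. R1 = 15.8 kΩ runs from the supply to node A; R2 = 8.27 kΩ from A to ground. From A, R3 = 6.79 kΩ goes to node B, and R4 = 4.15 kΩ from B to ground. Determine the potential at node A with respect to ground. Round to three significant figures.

Node A sees R2 in parallel with the series input of stage 2, R3 + R4 = 10.94 kΩ.
Effective lower resistance at A: R2 ‖ 10.94 = 4.710 kΩ.
So V_A = 12.6 × 0.2296 = 2.893 V.

V_A ≈ 2.89 V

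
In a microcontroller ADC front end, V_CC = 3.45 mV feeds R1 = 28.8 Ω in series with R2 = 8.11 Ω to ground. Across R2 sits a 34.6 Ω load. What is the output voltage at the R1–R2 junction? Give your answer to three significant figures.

First combine the lower leg with the load: R2 ‖ R_L = 6.570 Ω.
Now apply the divider: V_out = 3.45 × 0.1858 = 0.6408 mV.
(Unloaded it would be 0.758 mV; the load pulls it down.)

V_out ≈ 0.641 mV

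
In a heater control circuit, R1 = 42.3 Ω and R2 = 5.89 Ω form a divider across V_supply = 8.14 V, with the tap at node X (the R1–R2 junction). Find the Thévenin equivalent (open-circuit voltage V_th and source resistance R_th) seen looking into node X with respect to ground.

V_th ≈ 0.995 V, R_th ≈ 5.17 Ω

V_th is the unloaded tap voltage: V_supply · R2/(R1+R2) = 8.14 × 0.1222 = 0.9949 V.
Looking into X with the source shorted: R_th = R1·R2/(R1+R2) = 42.30 × 5.89/48.19 = 5.170 Ω.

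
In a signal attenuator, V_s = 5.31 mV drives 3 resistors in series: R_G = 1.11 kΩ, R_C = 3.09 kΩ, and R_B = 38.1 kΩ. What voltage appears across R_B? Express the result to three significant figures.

ΣR = 1.11 + 3.09 + 38.1 = 42.30 kΩ.
Voltage divider: V = V_s · (38.10 / 42.30) = 5.31 × 0.9007 = 4.783 mV.

V ≈ 4.78 mV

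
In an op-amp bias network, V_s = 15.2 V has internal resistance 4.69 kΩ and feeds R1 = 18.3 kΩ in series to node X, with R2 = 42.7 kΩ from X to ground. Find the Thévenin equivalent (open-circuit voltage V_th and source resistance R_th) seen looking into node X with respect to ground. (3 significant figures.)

R1' = 4.69 + 18.3 = 22.99 kΩ (source resistance + R1).
With X open, the divider is unloaded: V_th = 15.2 × 42.7/65.69 = 9.880 V.
With V_s suppressed (replaced by a short), R_th = R1' ‖ R2 = (22.99 × 42.7)/(22.99 + 42.7) = 14.94 kΩ.

V_th ≈ 9.88 V, R_th ≈ 14.9 kΩ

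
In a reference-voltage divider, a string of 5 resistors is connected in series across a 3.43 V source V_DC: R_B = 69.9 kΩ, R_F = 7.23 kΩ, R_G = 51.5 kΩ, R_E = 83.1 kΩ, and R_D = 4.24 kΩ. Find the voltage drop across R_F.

Series total: ΣR = 69.9 + 7.23 + 51.5 + 83.1 + 4.24 = 216.0 kΩ.
Voltage divider: V = V_DC · (7.230 / 216.0) = 3.43 × 0.03348 = 0.1148 V.

V ≈ 0.115 V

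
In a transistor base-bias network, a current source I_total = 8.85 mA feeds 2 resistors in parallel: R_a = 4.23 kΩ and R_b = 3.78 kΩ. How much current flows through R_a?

With just two branches, the current splits inversely with resistance.
So I = 8.85 × 3.78/8.010 = 4.176 mA.

I ≈ 4.18 mA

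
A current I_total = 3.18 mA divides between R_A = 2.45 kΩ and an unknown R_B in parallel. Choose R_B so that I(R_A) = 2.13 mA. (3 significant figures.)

The fraction through R_A equals R_B/(R_A+R_B).
2.13/3.18 = R_B/(R_A + R_B) → R_B = R_A · (0.6698)/(1 − 0.6698) = 2.45 × 2.029 = 4.970 kΩ.

R_B ≈ 4.97 kΩ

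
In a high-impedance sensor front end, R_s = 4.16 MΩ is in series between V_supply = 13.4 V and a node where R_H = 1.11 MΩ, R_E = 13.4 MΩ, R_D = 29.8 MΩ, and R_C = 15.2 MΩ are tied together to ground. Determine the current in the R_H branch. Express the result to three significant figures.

I ≈ 2.21 µA

Parallel bank: R_p = 1/(1/1.11 + 1/13.4 + 1/29.8 + 1/15.2) = 0.9303 MΩ.
V_A = 13.4 × 0.9303/5.090 = 2.449 V.
Branch current I = V_A/R_H = 2.449/1.11 = 2.206 µA.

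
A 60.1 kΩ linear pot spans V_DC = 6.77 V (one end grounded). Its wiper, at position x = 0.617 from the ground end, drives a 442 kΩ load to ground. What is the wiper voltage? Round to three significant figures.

V_out ≈ 4.05 V

Split the track: R_lower = x·R_p = 37.08 kΩ, R_upper = (1−x)·R_p = 23.02 kΩ.
Lower segment in parallel with the load: 37.08 ‖ 442 = 34.21 kΩ.
V_out = 6.77 × 34.21/(23.02 + 34.21) = 4.047 V.
(Unloaded: V_out = x·V_DC = 4.18 V.)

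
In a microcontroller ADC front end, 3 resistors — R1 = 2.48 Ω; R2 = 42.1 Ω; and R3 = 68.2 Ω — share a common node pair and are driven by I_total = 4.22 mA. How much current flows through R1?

Conductances: ΣG = 1/2.48 + 1/42.1 + 1/68.2 = 0.4416 (1/Ω).
By the current-divider rule, I = I_total · G_k/ΣG = 4.22 × 0.9130 = 3.853 mA.

I ≈ 3.85 mA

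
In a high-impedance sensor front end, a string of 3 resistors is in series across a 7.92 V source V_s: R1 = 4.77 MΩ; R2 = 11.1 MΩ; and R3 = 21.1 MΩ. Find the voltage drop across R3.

V ≈ 4.52 V

ΣR = 4.77 + 11.1 + 21.1 = 36.97 MΩ.
Voltage divider: V = V_s · (21.10 / 36.97) = 7.92 × 0.5707 = 4.520 V.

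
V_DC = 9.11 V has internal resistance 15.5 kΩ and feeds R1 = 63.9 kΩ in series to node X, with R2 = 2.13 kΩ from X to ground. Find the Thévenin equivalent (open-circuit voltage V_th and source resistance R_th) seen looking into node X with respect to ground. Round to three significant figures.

V_th ≈ 0.238 V, R_th ≈ 2.07 kΩ

R1' = 15.5 + 63.9 = 79.40 kΩ (source resistance + R1).
Open-circuit (no load on X): V_th = V_DC · R2/(R1' + R2) = 9.11 × 2.13/(79.40 + 2.13) = 0.2380 V.
Zeroing V_DC shorts the top of R1' to ground, so R_th = R1' ‖ R2 = 2.074 kΩ.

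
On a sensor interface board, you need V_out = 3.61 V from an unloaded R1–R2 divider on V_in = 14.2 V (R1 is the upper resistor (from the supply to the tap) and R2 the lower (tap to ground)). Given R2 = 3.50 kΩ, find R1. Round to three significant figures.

R1 ≈ 10.3 kΩ

The divider ratio is R2/(R1+R2) = 3.61/14.2 = 0.2542.
R1 = R2·(1/k − 1) = 3.50 × 2.934 = 10.27 kΩ.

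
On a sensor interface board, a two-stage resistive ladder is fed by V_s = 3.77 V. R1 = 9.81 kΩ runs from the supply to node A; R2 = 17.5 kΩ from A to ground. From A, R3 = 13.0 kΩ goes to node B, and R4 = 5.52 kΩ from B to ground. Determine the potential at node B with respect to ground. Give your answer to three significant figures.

The second stage (R3 + R4 = 18.52 kΩ) loads node A in parallel with R2.
Effective lower resistance at A: R2 ‖ 18.52 = 8.998 kΩ.
So V_A = 3.77 × 0.4784 = 1.804 V.
V_B = V_A × 0.2981 = 0.5376 V.

V_B ≈ 0.538 V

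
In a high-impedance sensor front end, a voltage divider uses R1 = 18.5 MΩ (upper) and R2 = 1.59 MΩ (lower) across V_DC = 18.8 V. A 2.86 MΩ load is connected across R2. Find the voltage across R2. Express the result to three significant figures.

V_out ≈ 0.984 V

R2 ‖ R_L = (1.59 × 2.86)/(1.59 + 2.86) = 1.022 MΩ.
Now apply the divider: V_out = 18.8 × 0.05235 = 0.9841 V.
(Unloaded it would be 1.49 V; the load pulls it down.)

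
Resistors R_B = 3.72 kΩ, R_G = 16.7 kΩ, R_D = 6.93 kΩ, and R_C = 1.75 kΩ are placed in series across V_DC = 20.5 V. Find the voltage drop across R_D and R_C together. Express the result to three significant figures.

V ≈ 6.11 V

Series total: ΣR = 3.72 + 16.7 + 6.93 + 1.75 = 29.10 kΩ.
R_{R_D..R_C} = 6.93 + 1.75 = 8.680 kΩ.
Voltage divider: V = V_DC · (8.680 / 29.10) = 20.5 × 0.2983 = 6.115 V.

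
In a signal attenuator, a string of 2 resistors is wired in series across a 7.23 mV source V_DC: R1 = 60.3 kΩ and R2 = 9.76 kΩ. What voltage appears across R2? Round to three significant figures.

V ≈ 1.01 mV

ΣR = 60.3 + 9.76 = 70.06 kΩ.
By the voltage-divider rule, V = 7.23 × 9.760/70.06 = 1.007 mV.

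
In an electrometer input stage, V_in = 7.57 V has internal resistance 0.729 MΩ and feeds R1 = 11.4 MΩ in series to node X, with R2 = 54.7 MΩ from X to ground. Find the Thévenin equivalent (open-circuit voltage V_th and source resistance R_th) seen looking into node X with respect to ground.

R1' = 0.729 + 11.4 = 12.13 MΩ (source resistance + R1).
V_th is the unloaded tap voltage: V_in · R2/(R1'+R2) = 7.57 × 0.8185 = 6.196 V.
Zeroing V_in shorts the top of R1' to ground, so R_th = R1' ‖ R2 = 9.928 MΩ.

V_th ≈ 6.20 V, R_th ≈ 9.93 MΩ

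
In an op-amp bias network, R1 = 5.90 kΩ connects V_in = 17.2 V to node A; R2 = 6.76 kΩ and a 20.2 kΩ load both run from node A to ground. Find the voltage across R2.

The load sits in parallel with R2, giving an effective lower resistance R2' = R2·R_L/(R2+R_L) = 5.065 kΩ.
Voltage divider with the loaded lower leg: V_out = 17.2 × 5.065/(5.90 + 5.065) = 17.2 × 0.4619 = 7.945 V.

V_out ≈ 7.95 V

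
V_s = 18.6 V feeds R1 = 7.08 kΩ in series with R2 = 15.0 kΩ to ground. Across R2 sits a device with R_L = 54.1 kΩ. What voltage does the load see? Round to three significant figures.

First combine the lower leg with the load: R2 ‖ R_L = 11.74 kΩ.
Now apply the divider: V_out = 18.6 × 0.6239 = 11.60 V.

V_out ≈ 11.6 V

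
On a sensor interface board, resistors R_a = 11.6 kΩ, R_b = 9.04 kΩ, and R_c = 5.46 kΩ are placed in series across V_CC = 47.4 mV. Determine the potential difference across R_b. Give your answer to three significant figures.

V ≈ 16.4 mV

Total series resistance ΣR = 11.6 + 9.04 + 5.46 = 26.10 kΩ.
By the voltage-divider rule, V = 47.4 × 9.040/26.10 = 16.42 mV.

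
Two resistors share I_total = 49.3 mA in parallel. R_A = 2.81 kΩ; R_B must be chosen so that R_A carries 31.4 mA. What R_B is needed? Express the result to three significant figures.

R_B ≈ 4.93 kΩ

In a two-way split, I_A/I_total = R_B/(R_A + R_B).
With f = 0.6369, R_B = R_A · f/(1−f) = 2.81 × 1.754 = 4.929 kΩ.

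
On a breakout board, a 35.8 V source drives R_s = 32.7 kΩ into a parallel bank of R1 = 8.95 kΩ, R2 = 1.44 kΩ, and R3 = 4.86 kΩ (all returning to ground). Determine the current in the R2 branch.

I ≈ 0.729 mA

Parallel bank: R_p = 1/(1/8.95 + 1/1.44 + 1/4.86) = 0.9882 kΩ.
V_A by voltage divider: V_A = 35.8 × 0.9882/(32.7 + 0.9882) = 1.050 V.
Branch current I = V_A/R2 = 1.050/1.44 = 0.7293 mA.
(Check via current divider: I_total = 1.063 mA; share G_k/ΣG = 0.6863 → same result.)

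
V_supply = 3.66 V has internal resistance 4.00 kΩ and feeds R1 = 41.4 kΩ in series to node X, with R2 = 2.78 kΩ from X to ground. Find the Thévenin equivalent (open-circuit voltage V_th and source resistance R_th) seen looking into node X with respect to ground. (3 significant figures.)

V_th ≈ 0.211 V, R_th ≈ 2.62 kΩ

R1' = 4.00 + 41.4 = 45.40 kΩ (source resistance + R1).
With X open, the divider is unloaded: V_th = 3.66 × 2.78/48.18 = 0.2112 V.
Zeroing V_supply shorts the top of R1' to ground, so R_th = R1' ‖ R2 = 2.620 kΩ.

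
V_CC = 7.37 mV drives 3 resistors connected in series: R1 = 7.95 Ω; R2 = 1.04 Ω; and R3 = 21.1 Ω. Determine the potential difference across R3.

V ≈ 5.17 mV

ΣR = 7.95 + 1.04 + 21.1 = 30.09 Ω.
Voltage divider: V = V_CC · (21.10 / 30.09) = 7.37 × 0.7012 = 5.168 mV.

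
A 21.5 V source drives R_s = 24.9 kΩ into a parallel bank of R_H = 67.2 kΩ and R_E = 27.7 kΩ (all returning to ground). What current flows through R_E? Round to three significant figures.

I ≈ 0.342 mA

Parallel bank: R_p = 1/(1/67.2 + 1/27.7) = 19.61 kΩ.
Node voltage V_A = V_supply · R_p/(R_s + R_p) = 21.5 × 0.4406 = 9.474 V.
Branch current I = V_A/R_E = 9.474/27.7 = 0.3420 mA.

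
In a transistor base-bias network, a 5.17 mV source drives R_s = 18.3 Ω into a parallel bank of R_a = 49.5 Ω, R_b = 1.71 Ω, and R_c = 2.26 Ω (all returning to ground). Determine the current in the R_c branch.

Equivalent of the parallel group: R_p = 0.9547 Ω.
V_A = 5.17 × 0.9547/19.25 = 0.2563 mV.
Branch current I = V_A/R_c = 0.2563/2.26 = 0.1134 mA.

I ≈ 0.113 mA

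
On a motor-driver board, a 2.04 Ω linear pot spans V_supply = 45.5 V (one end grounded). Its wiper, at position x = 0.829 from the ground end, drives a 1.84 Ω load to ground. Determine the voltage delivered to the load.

Lower segment x·R_p = 1.691 Ω; upper segment (1−x)·R_p = 0.3488 Ω.
Lower segment in parallel with the load: 1.691 ‖ 1.84 = 0.8812 Ω.
Then V_out = V_supply · 0.8812/(0.3488 + 0.8812) = 32.60 V.

V_out ≈ 32.6 V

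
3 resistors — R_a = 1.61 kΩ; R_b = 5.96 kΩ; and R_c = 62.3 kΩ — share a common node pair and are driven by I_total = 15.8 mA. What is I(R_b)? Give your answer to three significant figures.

ΣG = 1/1.61 + 1/5.96 + 1/62.3 = 0.8050.
Current divider: I(R_b) = I_total · G_k/ΣG = 15.8 × (0.1678/0.8050) = 15.8 × 0.2084 = 3.293 mA.

I ≈ 3.29 mA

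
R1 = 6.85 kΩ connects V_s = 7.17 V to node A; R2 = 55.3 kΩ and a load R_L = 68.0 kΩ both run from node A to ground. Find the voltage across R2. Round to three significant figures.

V_out ≈ 5.85 V

First combine the lower leg with the load: R2 ‖ R_L = 30.50 kΩ.
Now apply the divider: V_out = 7.17 × 0.8166 = 5.855 V.
(Unloaded it would be 6.38 V; the load pulls it down.)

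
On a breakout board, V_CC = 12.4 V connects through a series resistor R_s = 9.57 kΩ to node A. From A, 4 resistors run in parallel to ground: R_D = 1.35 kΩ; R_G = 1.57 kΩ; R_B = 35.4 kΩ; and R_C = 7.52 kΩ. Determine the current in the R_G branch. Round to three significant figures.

Equivalent of the parallel group: R_p = 0.6498 kΩ.
V_A by voltage divider: V_A = 12.4 × 0.6498/(9.57 + 0.6498) = 0.7884 V.
I(R_G) = V_A / R_G = 0.7884/1.57 = 0.5022 mA.

I ≈ 0.502 mA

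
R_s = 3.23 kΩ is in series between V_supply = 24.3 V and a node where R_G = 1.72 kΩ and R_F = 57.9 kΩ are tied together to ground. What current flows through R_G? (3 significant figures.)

I ≈ 4.82 mA

Equivalent of the parallel group: R_p = 1.670 kΩ.
V_A by voltage divider: V_A = 24.3 × 1.670/(3.23 + 1.670) = 8.283 V.
Branch current I = V_A/R_G = 8.283/1.72 = 4.816 mA.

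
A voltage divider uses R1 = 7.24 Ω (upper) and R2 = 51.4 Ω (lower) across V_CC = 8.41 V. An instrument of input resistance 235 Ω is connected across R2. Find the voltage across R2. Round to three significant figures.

V_out ≈ 7.18 V

R2 ‖ R_L = (51.4 × 235)/(51.4 + 235) = 42.18 Ω.
Now apply the divider: V_out = 8.41 × 0.8535 = 7.178 V.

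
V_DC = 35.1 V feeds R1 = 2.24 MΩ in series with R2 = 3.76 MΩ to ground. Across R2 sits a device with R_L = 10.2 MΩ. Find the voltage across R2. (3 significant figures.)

V_out ≈ 19.3 V

R2 ‖ R_L = (3.76 × 10.2)/(3.76 + 10.2) = 2.747 MΩ.
Voltage divider with the loaded lower leg: V_out = 35.1 × 2.747/(2.24 + 2.747) = 35.1 × 0.5509 = 19.34 V.
(Unloaded it would be 22.0 V; the load pulls it down.)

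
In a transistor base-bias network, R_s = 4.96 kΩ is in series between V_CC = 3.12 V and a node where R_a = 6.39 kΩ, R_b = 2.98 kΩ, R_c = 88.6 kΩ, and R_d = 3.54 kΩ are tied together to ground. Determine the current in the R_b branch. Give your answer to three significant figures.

I ≈ 0.214 mA

Parallel bank: R_p = 1/(1/6.39 + 1/2.98 + 1/88.6 + 1/3.54) = 1.273 kΩ.
Node voltage V_A = V_CC · R_p/(R_s + R_p) = 3.12 × 0.2042 = 0.6370 V.
I(R_b) = V_A / R_b = 0.6370/2.98 = 0.2138 mA.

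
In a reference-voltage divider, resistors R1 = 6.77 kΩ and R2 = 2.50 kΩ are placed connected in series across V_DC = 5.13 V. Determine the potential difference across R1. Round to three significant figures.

Total series resistance ΣR = 6.77 + 2.50 = 9.270 kΩ.
By the voltage-divider rule, V = 5.13 × 6.770/9.270 = 3.747 V.

V ≈ 3.75 V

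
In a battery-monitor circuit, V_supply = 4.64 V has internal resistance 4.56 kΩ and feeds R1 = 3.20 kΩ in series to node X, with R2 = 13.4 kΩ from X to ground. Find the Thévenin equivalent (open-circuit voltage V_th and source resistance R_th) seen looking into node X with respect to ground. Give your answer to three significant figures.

R1' = 4.56 + 3.20 = 7.760 kΩ (source resistance + R1).
V_th is the unloaded tap voltage: V_supply · R2/(R1'+R2) = 4.64 × 0.6333 = 2.938 V.
With V_supply suppressed (replaced by a short), R_th = R1' ‖ R2 = (7.760 × 13.4)/(7.760 + 13.4) = 4.914 kΩ.

V_th ≈ 2.94 V, R_th ≈ 4.91 kΩ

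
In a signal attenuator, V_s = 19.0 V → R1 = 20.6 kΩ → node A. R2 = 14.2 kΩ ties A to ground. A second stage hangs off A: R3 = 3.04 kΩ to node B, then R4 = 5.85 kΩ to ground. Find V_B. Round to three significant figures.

The second stage (R3 + R4 = 8.890 kΩ) loads node A in parallel with R2.
R2 ‖ (R3+R4) = 5.467 kΩ.
So V_A = 19.0 × 0.2097 = 3.985 V.
V_B = V_A × 0.6580 = 2.622 V.

V_B ≈ 2.62 V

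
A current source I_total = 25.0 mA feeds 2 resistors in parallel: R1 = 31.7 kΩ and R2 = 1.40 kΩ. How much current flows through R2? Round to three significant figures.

With just two branches, the current splits inversely with resistance.
I(R2) = 25.0 × 31.7/(31.7 + 1.40) = 25.0 × 0.9577 = 23.94 mA.

I ≈ 23.9 mA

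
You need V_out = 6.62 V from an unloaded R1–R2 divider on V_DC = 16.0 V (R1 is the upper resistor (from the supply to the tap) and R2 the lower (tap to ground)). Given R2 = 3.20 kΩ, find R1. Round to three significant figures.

R1 ≈ 4.53 kΩ

Required fraction k = V_out/V_DC = 0.4138.
Rearranging, R1 = R2·(1−k)/k = 3.20 × 1.417 = 4.534 kΩ.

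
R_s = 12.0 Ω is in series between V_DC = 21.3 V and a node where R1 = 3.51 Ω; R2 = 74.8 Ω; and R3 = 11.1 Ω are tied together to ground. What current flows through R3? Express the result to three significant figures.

I ≈ 0.339 A

Equivalent of the parallel group: R_p = 2.575 Ω.
V_A by voltage divider: V_A = 21.3 × 2.575/(12.0 + 2.575) = 3.763 V.
I(R3) = V_A / R3 = 3.763/11.1 = 0.3390 A.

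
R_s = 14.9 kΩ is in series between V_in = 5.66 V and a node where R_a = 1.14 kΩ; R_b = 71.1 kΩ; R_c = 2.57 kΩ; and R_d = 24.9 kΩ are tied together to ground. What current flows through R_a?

Combine the parallel branches: R_p = (1/1.14 + 1/71.1 + 1/2.57 + 1/24.9)⁻¹ = 0.7573 kΩ.
V_A by voltage divider: V_A = 5.66 × 0.7573/(14.9 + 0.7573) = 0.2738 V.
I(R_a) = V_A / R_a = 0.2738/1.14 = 0.2401 mA.
(Check via current divider: I_total = 0.3615 mA; share G_k/ΣG = 0.6643 → same result.)

I ≈ 0.240 mA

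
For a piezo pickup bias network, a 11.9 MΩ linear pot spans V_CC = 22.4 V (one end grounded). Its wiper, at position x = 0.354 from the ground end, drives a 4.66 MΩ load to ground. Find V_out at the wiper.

V_out ≈ 5.01 V

Lower segment x·R_p = 4.213 MΩ; upper segment (1−x)·R_p = 7.687 MΩ.
R_L loads the lower segment: effective lower R = 2.213 MΩ.
V_out = 22.4 × 2.213/(7.687 + 2.213) = 5.006 V.
(Unloaded: V_out = x·V_CC = 7.93 V.)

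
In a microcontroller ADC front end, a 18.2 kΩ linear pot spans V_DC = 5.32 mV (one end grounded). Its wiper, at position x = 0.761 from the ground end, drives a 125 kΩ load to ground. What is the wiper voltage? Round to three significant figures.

V_out ≈ 3.94 mV

Split the track: R_lower = x·R_p = 13.85 kΩ, R_upper = (1−x)·R_p = 4.350 kΩ.
(x·R_p) ‖ R_L = 12.47 kΩ.
V_out = 5.32 × 12.47/(4.350 + 12.47) = 3.944 mV.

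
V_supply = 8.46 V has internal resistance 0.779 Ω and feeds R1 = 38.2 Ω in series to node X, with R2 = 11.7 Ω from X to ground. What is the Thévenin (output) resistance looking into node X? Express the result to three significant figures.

R_th ≈ 9.00 Ω

R1' = 0.779 + 38.2 = 38.98 Ω (source resistance + R1).
Zeroing V_supply shorts the top of R1' to ground, so R_th = R1' ‖ R2 = 8.999 Ω.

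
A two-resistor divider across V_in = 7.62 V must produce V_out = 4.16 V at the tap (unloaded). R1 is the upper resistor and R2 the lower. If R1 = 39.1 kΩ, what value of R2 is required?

The divider ratio is R2/(R1+R2) = 4.16/7.62 = 0.5459.
R2 = R1 · 0.5459/(1 − 0.5459) = 47.01 kΩ.

R2 ≈ 47.0 kΩ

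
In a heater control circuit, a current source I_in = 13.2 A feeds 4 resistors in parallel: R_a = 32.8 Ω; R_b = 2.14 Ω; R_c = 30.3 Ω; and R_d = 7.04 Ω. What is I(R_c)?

I ≈ 0.647 A

ΣG = 1/32.8 + 1/2.14 + 1/30.3 + 1/7.04 = 0.6728.
By the current-divider rule, I = I_in · G_k/ΣG = 13.2 × 0.04905 = 0.6475 A.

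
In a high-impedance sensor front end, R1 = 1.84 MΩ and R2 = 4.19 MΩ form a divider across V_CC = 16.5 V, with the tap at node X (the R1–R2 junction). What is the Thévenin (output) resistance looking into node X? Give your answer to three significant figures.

Looking into X with the source shorted: R_th = R1·R2/(R1+R2) = 1.840 × 4.19/6.030 = 1.279 MΩ.

R_th ≈ 1.28 MΩ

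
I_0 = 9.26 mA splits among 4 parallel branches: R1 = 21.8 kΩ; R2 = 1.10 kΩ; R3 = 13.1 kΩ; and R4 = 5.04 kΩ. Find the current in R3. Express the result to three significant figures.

I ≈ 0.575 mA

Conductances: ΣG = 1/21.8 + 1/1.10 + 1/13.1 + 1/5.04 = 1.230 (1/kΩ).
Current divider: I(R3) = I_0 · G_k/ΣG = 9.26 × (0.07634/1.230) = 9.26 × 0.06208 = 0.5748 mA.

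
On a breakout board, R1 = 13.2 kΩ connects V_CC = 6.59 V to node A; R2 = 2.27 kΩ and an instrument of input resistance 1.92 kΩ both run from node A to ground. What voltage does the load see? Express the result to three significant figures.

First combine the lower leg with the load: R2 ‖ R_L = 1.040 kΩ.
Then V_out = V_CC · R2'/(R1 + R2') = 6.59 × 1.040/14.24 = 0.4814 V.
(Unloaded it would be 0.967 V; the load pulls it down.)

V_out ≈ 0.481 V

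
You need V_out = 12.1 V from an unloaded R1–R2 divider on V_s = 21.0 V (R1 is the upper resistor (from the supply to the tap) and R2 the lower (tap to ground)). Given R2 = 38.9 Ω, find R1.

V_out/V_s = R2/(R1+R2) = 0.5762.
R1 = R2·(1/k − 1) = 38.9 × 0.7355 = 28.61 Ω.

R1 ≈ 28.6 Ω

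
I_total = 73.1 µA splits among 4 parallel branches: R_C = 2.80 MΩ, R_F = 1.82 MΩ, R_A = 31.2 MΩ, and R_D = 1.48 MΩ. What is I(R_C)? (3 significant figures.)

I ≈ 16.2 µA

Conductances: ΣG = 1/2.80 + 1/1.82 + 1/31.2 + 1/1.48 = 1.614 (1/MΩ).
Current divider: I(R_C) = I_total · G_k/ΣG = 73.1 × (0.3571/1.614) = 73.1 × 0.2212 = 16.17 µA.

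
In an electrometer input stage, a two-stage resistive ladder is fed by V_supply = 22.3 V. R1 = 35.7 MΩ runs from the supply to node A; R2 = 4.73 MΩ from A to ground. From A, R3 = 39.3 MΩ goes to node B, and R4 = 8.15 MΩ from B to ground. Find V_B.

Node A sees R2 in parallel with the series input of stage 2, R3 + R4 = 47.45 MΩ.
Effective lower resistance at A: R2 ‖ 47.45 = 4.301 MΩ.
So V_A = 22.3 × 0.1075 = 2.398 V.
Then the unloaded second divider: V_B = V_A × R4/(R3+R4) = 2.398 × 0.1718 = 0.4119 V.

V_B ≈ 0.412 V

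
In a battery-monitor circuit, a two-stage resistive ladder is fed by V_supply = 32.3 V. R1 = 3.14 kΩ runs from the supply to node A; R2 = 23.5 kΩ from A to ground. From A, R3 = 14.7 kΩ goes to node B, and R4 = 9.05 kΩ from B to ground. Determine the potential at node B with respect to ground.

Looking into the second stage from A: R3 + R4 = 23.75 kΩ appears in parallel with R2.
Effective lower resistance at A: R2 ‖ 23.75 = 11.81 kΩ.
First divider: V_A = V_supply · 11.81/(3.14 + 11.81) = 25.52 V.
Then the unloaded second divider: V_B = V_A × R4/(R3+R4) = 25.52 × 0.3811 = 9.723 V.

V_B ≈ 9.72 V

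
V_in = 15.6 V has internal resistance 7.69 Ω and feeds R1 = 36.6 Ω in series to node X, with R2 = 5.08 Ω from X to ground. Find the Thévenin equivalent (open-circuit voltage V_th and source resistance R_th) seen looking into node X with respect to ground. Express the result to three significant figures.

R1' = 7.69 + 36.6 = 44.29 Ω (source resistance + R1).
With X open, the divider is unloaded: V_th = 15.6 × 5.08/49.37 = 1.605 V.
With V_in suppressed (replaced by a short), R_th = R1' ‖ R2 = (44.29 × 5.08)/(44.29 + 5.08) = 4.557 Ω.

V_th ≈ 1.61 V, R_th ≈ 4.56 Ω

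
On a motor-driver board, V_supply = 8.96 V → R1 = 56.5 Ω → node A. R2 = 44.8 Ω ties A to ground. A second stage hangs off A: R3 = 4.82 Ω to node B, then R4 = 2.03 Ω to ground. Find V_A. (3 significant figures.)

Node A sees R2 in parallel with the series input of stage 2, R3 + R4 = 6.850 Ω.
Effective lower resistance at A: R2 ‖ 6.850 = 5.942 Ω.
So V_A = 8.96 × 0.09515 = 0.8526 V.

V_A ≈ 0.853 V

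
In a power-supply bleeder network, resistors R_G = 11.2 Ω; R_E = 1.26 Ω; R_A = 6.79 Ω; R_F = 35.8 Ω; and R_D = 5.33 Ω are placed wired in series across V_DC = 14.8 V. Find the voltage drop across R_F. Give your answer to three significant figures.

Series total: ΣR = 11.2 + 1.26 + 6.79 + 35.8 + 5.33 = 60.38 Ω.
V = V_DC · R/ΣR = 14.8 × 0.5929 = 8.775 V.

V ≈ 8.78 V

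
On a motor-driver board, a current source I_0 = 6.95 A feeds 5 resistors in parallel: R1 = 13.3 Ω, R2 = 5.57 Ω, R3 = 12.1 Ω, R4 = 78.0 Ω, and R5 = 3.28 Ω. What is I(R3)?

Total conductance ΣG = 1/13.3 + 1/5.57 + 1/12.1 + 1/78.0 + 1/3.28 = 0.6551 (units of 1/Ω).
By the current-divider rule, I = I_0 · G_k/ΣG = 6.95 × 0.1262 = 0.8768 A.

I ≈ 0.877 A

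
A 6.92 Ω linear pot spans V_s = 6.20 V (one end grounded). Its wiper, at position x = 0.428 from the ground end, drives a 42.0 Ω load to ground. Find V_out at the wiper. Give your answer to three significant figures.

V_out ≈ 2.55 V

The pot divides into 3.958 Ω above the wiper and 2.962 Ω below.
(x·R_p) ‖ R_L = 2.767 Ω.
Then V_out = V_s · 2.767/(3.958 + 2.767) = 2.551 V.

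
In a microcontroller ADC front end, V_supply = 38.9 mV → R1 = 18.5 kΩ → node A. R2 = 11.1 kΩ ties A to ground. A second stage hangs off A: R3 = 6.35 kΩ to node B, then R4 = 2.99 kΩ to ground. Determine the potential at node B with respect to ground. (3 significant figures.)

Node A sees R2 in parallel with the series input of stage 2, R3 + R4 = 9.340 kΩ.
R2 ‖ (R3+R4) = 5.072 kΩ.
So V_A = 38.9 × 0.2152 = 8.370 mV.
Then the unloaded second divider: V_B = V_A × R4/(R3+R4) = 8.370 × 0.3201 = 2.680 mV.

V_B ≈ 2.68 mV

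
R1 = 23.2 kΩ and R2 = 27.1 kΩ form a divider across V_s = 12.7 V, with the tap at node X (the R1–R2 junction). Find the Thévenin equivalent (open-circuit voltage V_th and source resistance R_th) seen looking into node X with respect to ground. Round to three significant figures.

V_th ≈ 6.84 V, R_th ≈ 12.5 kΩ

V_th is the unloaded tap voltage: V_s · R2/(R1+R2) = 12.7 × 0.5388 = 6.842 V.
With V_s suppressed (replaced by a short), R_th = R1 ‖ R2 = (23.20 × 27.1)/(23.20 + 27.1) = 12.50 kΩ.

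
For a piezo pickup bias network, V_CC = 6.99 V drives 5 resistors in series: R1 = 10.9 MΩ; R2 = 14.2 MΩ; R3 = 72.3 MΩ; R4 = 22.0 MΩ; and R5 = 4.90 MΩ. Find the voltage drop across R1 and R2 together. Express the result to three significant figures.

Series total: ΣR = 10.9 + 14.2 + 72.3 + 22.0 + 4.90 = 124.3 MΩ.
R_{R1..R2} = 10.9 + 14.2 = 25.10 MΩ.
Voltage divider: V = V_CC · (25.10 / 124.3) = 6.99 × 0.2019 = 1.411 V.

V ≈ 1.41 V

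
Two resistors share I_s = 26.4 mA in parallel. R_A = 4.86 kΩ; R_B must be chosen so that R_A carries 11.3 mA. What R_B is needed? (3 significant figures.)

R_B ≈ 3.64 kΩ

In a two-way split, I_A/I_s = R_B/(R_A + R_B).
11.3/26.4 = R_B/(R_A + R_B) → R_B = R_A · (0.4280)/(1 − 0.4280) = 4.86 × 0.7483 = 3.637 kΩ.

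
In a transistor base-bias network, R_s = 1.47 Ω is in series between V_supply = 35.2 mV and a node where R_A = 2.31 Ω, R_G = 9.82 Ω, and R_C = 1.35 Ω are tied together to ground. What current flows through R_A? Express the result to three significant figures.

Parallel bank: R_p = 1/(1/2.31 + 1/9.82 + 1/1.35) = 0.7840 Ω.
V_A by voltage divider: V_A = 35.2 × 0.7840/(1.47 + 0.7840) = 12.24 mV.
I(R_A) = V_A / R_A = 12.24/2.31 = 5.300 mA.

I ≈ 5.30 mA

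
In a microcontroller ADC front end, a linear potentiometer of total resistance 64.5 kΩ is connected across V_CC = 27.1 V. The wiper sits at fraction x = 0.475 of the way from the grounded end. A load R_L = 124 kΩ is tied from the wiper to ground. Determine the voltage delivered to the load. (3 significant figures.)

Lower segment x·R_p = 30.64 kΩ; upper segment (1−x)·R_p = 33.86 kΩ.
Lower segment in parallel with the load: 30.64 ‖ 124 = 24.57 kΩ.
Loaded-divider output: V_out = 27.1 × 0.4205 = 11.39 V.

V_out ≈ 11.4 V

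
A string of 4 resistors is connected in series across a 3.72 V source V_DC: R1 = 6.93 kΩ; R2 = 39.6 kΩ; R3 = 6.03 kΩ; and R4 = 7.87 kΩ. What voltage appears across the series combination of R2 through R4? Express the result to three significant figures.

ΣR = 6.93 + 39.6 + 6.03 + 7.87 = 60.43 kΩ.
R_{R2..R4} = 39.6 + 6.03 + 7.87 = 53.50 kΩ.
V = V_DC · R/ΣR = 3.72 × 0.8853 = 3.293 V.

V ≈ 3.29 V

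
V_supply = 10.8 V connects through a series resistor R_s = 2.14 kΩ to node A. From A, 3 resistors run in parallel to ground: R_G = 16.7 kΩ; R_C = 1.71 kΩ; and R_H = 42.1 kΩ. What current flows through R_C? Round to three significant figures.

Combine the parallel branches: R_p = (1/16.7 + 1/1.71 + 1/42.1)⁻¹ = 1.496 kΩ.
Node voltage V_A = V_supply · R_p/(R_s + R_p) = 10.8 × 0.4114 = 4.444 V.
Branch current I = V_A/R_C = 4.444/1.71 = 2.599 mA.

I ≈ 2.60 mA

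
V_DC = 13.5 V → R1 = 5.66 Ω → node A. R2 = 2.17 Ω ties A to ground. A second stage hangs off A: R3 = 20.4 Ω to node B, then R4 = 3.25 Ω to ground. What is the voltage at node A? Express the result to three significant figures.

V_A ≈ 3.51 V

The second stage (R3 + R4 = 23.65 Ω) loads node A in parallel with R2.
R2 ‖ (R3+R4) = 1.988 Ω.
V_A = 13.5 × 1.988/(5.66 + 1.988) = 3.509 V.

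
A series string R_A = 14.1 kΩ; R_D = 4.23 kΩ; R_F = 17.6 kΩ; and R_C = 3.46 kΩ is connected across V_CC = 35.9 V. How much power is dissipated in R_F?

P ≈ 14.6 mW

The common current is I = 35.9/39.39 = 0.9114 mA.
P = I²R = 0.8306 × 17.6 = 14.62 mW.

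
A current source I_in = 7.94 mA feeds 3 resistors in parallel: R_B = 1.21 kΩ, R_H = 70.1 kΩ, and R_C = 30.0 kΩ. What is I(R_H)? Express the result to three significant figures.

I ≈ 0.130 mA

Conductances: ΣG = 1/1.21 + 1/70.1 + 1/30.0 = 0.8740 (1/kΩ).
By the current-divider rule, I = I_in · G_k/ΣG = 7.94 × 0.01632 = 0.1296 mA.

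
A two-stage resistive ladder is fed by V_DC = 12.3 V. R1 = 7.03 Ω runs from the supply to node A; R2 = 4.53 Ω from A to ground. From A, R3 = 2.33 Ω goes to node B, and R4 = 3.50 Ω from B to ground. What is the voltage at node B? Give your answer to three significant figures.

The second stage (R3 + R4 = 5.830 Ω) loads node A in parallel with R2.
Effective lower resistance at A: R2 ‖ 5.830 = 2.549 Ω.
So V_A = 12.3 × 0.2661 = 3.273 V.
Then the unloaded second divider: V_B = V_A × R4/(R3+R4) = 3.273 × 0.6003 = 1.965 V.

V_B ≈ 1.97 V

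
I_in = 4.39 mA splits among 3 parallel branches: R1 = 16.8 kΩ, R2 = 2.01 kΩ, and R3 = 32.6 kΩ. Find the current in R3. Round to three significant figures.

Total conductance ΣG = 1/16.8 + 1/2.01 + 1/32.6 = 0.5877 (units of 1/kΩ).
By the current-divider rule, I = I_in · G_k/ΣG = 4.39 × 0.05219 = 0.2291 mA.

I ≈ 0.229 mA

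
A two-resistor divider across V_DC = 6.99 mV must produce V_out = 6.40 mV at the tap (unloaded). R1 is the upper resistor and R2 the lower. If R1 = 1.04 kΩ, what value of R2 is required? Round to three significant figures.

R2 ≈ 11.3 kΩ

The divider ratio is R2/(R1+R2) = 6.40/6.99 = 0.9156.
R2 = R1 · 0.9156/(1 − 0.9156) = 11.28 kΩ.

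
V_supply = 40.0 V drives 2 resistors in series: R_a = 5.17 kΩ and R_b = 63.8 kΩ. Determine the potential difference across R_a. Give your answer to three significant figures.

Total series resistance ΣR = 5.17 + 63.8 = 68.97 kΩ.
V = V_supply · R/ΣR = 40.0 × 0.07496 = 2.998 V.

V ≈ 3.00 V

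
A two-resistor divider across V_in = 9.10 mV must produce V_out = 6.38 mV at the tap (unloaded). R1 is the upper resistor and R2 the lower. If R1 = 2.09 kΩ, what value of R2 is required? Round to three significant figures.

R2 ≈ 4.90 kΩ

The divider ratio is R2/(R1+R2) = 6.38/9.10 = 0.7011.
R2 = R1 · 0.7011/(1 − 0.7011) = 4.902 kΩ.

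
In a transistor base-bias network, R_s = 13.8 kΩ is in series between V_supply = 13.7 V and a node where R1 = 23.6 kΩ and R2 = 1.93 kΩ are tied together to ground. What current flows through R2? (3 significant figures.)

I ≈ 0.813 mA

Parallel bank: R_p = 1/(1/23.6 + 1/1.93) = 1.784 kΩ.
Node voltage V_A = V_supply · R_p/(R_s + R_p) = 13.7 × 0.1145 = 1.568 V.
Branch current I = V_A/R2 = 1.568/1.93 = 0.8126 mA.
(Equivalently: I_total = 0.8791 mA, then current-divider fraction G_k/ΣG = 0.9244.)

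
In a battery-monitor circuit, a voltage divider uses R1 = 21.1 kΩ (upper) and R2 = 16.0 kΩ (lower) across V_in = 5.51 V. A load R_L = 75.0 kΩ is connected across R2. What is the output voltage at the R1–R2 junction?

The load sits in parallel with R2, giving an effective lower resistance R2' = R2·R_L/(R2+R_L) = 13.19 kΩ.
Voltage divider with the loaded lower leg: V_out = 5.51 × 13.19/(21.1 + 13.19) = 5.51 × 0.3846 = 2.119 V.

V_out ≈ 2.12 V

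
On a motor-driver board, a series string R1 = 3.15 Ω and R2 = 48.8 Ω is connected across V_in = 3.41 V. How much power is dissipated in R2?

P ≈ 0.210 W

Series current I = V_in/ΣR = 3.41/51.95 = 0.06564 A.
P = I²R = 0.004309 × 48.8 = 0.2103 W.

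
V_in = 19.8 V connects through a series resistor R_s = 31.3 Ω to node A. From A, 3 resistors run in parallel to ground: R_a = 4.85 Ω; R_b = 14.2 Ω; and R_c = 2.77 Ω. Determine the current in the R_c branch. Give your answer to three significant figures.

Combine the parallel branches: R_p = (1/4.85 + 1/14.2 + 1/2.77)⁻¹ = 1.568 Ω.
V_A = 19.8 × 1.568/32.87 = 0.9448 V.
Branch current I = V_A/R_c = 0.9448/2.77 = 0.3411 A.

I ≈ 0.341 A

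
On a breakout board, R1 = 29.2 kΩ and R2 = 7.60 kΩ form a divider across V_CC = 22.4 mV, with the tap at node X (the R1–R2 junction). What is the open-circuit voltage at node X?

V_th ≈ 4.63 mV

With X open, the divider is unloaded: V_th = 22.4 × 7.60/36.80 = 4.626 mV.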